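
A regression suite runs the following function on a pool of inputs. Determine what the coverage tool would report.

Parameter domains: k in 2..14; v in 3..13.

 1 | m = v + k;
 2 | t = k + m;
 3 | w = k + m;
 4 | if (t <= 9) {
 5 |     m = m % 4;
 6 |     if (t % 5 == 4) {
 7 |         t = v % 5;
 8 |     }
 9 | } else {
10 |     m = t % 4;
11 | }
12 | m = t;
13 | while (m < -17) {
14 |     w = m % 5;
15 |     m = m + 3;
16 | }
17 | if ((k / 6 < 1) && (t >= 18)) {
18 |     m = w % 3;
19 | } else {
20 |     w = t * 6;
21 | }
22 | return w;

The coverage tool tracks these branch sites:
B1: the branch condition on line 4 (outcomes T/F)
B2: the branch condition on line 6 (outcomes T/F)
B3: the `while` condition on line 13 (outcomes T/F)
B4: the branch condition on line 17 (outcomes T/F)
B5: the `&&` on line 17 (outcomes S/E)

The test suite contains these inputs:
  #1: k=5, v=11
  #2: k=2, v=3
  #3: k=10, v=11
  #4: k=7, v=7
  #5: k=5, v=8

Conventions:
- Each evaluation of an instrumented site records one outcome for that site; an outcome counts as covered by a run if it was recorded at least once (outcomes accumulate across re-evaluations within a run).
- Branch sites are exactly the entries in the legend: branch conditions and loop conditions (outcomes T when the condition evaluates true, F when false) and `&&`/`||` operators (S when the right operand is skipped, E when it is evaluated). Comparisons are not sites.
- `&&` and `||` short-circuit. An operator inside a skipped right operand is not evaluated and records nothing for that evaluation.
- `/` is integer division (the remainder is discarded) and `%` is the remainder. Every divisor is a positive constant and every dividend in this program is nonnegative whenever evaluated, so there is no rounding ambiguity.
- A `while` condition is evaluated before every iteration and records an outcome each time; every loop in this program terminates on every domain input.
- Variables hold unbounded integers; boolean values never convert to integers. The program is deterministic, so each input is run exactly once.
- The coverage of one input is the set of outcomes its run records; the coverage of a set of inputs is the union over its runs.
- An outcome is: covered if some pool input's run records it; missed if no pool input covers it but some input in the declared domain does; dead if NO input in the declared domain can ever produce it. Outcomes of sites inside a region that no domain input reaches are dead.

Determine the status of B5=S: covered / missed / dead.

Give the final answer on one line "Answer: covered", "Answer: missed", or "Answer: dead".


B5=S is recorded by pool input(s) 3, 4 -> covered
Answer: covered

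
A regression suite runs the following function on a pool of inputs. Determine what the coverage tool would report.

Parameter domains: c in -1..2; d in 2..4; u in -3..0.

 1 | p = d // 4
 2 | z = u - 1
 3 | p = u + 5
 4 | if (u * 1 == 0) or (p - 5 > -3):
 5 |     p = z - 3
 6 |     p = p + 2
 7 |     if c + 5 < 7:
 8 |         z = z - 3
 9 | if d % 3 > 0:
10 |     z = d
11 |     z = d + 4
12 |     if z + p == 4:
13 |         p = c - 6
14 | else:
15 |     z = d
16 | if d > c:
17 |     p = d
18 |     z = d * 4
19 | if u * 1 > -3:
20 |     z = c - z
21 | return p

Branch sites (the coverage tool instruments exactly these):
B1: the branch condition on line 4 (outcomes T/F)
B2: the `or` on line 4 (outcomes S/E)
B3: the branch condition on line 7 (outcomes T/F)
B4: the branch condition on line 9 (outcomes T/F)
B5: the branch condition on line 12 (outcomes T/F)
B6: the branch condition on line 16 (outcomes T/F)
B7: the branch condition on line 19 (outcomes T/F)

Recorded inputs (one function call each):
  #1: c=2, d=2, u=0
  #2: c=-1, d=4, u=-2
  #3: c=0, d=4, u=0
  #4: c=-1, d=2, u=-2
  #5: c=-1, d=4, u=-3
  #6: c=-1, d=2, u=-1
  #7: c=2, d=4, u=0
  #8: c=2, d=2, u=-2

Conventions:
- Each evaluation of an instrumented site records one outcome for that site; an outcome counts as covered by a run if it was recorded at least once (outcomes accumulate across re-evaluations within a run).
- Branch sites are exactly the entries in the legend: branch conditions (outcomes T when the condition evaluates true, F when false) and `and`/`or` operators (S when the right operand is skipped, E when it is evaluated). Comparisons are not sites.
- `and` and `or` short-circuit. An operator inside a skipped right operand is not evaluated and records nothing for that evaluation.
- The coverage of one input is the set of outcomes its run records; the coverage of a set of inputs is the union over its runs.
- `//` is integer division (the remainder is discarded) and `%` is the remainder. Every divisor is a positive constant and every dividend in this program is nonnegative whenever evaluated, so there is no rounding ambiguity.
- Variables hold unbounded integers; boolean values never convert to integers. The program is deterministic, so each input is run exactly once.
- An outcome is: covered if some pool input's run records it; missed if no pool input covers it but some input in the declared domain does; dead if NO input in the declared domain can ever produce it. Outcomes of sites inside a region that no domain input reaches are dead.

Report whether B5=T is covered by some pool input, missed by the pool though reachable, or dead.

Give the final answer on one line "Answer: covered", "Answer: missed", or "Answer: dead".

B5=T is recorded by pool input(s) 1, 2 -> covered

Answer: covered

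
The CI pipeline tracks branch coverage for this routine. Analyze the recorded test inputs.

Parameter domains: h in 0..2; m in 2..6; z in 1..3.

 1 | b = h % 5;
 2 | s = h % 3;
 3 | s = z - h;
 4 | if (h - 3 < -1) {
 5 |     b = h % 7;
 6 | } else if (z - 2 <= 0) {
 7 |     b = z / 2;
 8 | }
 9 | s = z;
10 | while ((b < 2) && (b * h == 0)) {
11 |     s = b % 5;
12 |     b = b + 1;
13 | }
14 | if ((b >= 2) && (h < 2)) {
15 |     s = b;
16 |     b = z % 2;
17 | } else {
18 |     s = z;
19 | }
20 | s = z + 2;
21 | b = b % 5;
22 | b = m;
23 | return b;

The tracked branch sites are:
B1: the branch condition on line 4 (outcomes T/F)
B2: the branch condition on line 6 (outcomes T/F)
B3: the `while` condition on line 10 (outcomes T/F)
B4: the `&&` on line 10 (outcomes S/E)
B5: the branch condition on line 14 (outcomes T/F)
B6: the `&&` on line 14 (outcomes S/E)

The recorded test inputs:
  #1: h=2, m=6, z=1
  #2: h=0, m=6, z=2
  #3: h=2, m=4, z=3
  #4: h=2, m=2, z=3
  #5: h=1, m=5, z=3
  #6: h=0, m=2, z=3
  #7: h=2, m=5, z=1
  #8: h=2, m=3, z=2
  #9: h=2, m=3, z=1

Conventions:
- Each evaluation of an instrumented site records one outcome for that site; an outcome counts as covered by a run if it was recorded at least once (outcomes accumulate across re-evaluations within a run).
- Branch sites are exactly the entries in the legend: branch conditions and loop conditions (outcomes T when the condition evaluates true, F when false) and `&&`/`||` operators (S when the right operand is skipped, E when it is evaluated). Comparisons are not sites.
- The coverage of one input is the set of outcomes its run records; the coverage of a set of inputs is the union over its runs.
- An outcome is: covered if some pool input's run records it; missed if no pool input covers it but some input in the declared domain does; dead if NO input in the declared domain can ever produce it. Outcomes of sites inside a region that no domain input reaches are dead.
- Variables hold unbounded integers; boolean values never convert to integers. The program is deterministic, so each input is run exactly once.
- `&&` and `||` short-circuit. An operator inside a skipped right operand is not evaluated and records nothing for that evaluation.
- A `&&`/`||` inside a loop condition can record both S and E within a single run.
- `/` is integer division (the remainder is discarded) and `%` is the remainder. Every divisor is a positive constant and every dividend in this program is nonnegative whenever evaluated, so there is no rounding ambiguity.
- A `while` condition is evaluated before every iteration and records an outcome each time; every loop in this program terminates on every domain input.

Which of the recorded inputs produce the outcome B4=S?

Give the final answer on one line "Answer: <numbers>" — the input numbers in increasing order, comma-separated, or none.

input #1 (h=2, m=6, z=1): does not record B4=S
input #2 (h=0, m=6, z=2): records B4=S
input #3 (h=2, m=4, z=3): records B4=S
input #4 (h=2, m=2, z=3): records B4=S
input #5 (h=1, m=5, z=3): does not record B4=S
input #6 (h=0, m=2, z=3): records B4=S
input #7 (h=2, m=5, z=1): does not record B4=S
input #8 (h=2, m=3, z=2): does not record B4=S
input #9 (h=2, m=3, z=1): does not record B4=S

Answer: 2, 3, 4, 6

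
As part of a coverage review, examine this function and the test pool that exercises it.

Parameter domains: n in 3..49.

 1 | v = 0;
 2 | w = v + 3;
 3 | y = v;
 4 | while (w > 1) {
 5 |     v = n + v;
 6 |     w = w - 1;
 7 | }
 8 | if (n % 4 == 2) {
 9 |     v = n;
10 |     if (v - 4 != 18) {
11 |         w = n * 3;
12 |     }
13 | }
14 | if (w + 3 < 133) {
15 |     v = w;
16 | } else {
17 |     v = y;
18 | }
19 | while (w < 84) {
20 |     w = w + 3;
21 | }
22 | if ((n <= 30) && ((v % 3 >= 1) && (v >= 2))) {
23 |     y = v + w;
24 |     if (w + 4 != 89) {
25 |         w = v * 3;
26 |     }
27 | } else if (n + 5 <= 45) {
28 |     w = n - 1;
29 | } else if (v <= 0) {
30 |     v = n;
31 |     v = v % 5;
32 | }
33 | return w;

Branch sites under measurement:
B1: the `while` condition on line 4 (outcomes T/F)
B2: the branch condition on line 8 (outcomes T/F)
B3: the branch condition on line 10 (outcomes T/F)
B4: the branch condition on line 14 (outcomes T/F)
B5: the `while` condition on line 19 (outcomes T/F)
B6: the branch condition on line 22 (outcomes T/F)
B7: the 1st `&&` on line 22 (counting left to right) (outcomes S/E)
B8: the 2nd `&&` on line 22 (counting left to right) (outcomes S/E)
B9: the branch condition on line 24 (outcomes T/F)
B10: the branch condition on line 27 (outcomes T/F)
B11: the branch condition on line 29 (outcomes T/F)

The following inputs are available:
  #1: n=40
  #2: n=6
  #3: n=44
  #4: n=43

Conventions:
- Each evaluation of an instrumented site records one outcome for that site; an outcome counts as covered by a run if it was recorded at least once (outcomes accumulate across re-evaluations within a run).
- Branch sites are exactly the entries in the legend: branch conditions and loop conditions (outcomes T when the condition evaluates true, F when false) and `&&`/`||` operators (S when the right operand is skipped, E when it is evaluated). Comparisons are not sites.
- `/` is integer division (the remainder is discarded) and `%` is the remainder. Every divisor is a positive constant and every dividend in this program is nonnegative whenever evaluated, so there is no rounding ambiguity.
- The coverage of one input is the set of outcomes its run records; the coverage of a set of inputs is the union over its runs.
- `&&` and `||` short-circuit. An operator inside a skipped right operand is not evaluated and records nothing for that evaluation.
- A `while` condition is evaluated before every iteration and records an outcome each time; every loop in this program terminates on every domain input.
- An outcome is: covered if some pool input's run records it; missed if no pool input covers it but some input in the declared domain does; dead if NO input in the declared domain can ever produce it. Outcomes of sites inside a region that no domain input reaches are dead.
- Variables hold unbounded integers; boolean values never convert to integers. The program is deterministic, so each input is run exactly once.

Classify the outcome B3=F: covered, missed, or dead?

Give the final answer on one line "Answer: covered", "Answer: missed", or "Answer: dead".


no pool input records B3=F
but domain input (n=22) does record it -> reachable, so missed
Answer: missed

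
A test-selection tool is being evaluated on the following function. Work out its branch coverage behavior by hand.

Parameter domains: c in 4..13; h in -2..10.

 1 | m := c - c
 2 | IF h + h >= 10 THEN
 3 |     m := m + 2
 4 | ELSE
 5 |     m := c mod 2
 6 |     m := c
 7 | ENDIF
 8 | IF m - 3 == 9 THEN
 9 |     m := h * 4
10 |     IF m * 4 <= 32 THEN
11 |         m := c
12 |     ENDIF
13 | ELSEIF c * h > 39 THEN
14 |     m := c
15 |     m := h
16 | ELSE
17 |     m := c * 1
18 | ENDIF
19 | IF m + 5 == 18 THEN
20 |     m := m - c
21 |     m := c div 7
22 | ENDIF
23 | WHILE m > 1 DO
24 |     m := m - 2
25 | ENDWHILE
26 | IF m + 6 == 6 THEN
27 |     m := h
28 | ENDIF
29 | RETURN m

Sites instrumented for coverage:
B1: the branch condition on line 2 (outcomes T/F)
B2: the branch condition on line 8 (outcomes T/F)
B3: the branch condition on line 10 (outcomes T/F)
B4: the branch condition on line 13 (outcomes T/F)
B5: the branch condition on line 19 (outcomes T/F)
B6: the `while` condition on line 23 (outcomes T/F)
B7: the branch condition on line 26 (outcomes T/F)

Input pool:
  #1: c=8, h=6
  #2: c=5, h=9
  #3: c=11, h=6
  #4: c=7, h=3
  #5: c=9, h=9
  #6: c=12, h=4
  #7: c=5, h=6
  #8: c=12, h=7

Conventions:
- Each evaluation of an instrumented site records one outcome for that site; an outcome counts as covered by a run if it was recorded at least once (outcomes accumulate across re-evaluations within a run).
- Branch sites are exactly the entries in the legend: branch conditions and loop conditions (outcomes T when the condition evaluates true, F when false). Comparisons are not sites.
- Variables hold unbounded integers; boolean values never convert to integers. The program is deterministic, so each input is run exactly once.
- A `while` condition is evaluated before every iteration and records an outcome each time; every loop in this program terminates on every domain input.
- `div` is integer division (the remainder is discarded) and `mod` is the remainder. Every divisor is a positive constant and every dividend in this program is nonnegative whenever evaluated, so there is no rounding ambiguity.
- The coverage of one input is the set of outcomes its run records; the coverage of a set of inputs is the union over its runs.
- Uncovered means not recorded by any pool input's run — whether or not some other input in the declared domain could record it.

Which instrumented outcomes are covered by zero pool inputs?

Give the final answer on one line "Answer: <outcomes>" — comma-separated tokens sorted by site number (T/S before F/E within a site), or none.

run #1 (c=8, h=6) runs B1->T, B2->F, B4->T, B5->F, B6->T, B6->T, B6->T, B6->F, B7->T; records B1=T, B2=F, B4=T, B5=F, B6=T, B6=F, B7=T
run #2 (c=5, h=9) runs B1->T, B2->F, B4->T, B5->F, B6->T, B6->T, B6->T, B6->T, B6->F, B7->F; records B1=T, B2=F, B4=T, B5=F, B6=T, B6=F, B7=F
run #3 (c=11, h=6) runs B1->T, B2->F, B4->T, B5->F, B6->T, B6->T, B6->T, B6->F, B7->T; records B1=T, B2=F, B4=T, B5=F, B6=T, B6=F, B7=T
run #4 (c=7, h=3) runs B1->F, B2->F, B4->F, B5->F, B6->T, B6->T, B6->T, B6->F, B7->F; records B1=F, B2=F, B4=F, B5=F, B6=T, B6=F, B7=F
run #5 (c=9, h=9) runs B1->T, B2->F, B4->T, B5->F, B6->T, B6->T, B6->T, B6->T, B6->F, B7->F; records B1=T, B2=F, B4=T, B5=F, B6=T, B6=F, B7=F
run #6 (c=12, h=4) runs B1->F, B2->T, B3->F, B5->F, B6->T, B6->T, B6->T, B6->T, B6->T, B6->T, B6->T, B6->T, B6->F, B7->T; records B1=F, B2=T, B3=F, B5=F, B6=T, B6=F, B7=T
run #7 (c=5, h=6) runs B1->T, B2->F, B4->F, B5->F, B6->T, B6->T, B6->F, B7->F; records B1=T, B2=F, B4=F, B5=F, B6=T, B6=F, B7=F
run #8 (c=12, h=7) runs B1->T, B2->F, B4->T, B5->F, B6->T, B6->T, B6->T, B6->F, B7->F; records B1=T, B2=F, B4=T, B5=F, B6=T, B6=F, B7=F
union over the pool: B1=T, B1=F, B2=T, B2=F, B3=F, B4=T, B4=F, B5=F, B6=T, B6=F, B7=T, B7=F
uncovered (2 of 14): B3=T, B5=T

Answer: B3=T, B5=T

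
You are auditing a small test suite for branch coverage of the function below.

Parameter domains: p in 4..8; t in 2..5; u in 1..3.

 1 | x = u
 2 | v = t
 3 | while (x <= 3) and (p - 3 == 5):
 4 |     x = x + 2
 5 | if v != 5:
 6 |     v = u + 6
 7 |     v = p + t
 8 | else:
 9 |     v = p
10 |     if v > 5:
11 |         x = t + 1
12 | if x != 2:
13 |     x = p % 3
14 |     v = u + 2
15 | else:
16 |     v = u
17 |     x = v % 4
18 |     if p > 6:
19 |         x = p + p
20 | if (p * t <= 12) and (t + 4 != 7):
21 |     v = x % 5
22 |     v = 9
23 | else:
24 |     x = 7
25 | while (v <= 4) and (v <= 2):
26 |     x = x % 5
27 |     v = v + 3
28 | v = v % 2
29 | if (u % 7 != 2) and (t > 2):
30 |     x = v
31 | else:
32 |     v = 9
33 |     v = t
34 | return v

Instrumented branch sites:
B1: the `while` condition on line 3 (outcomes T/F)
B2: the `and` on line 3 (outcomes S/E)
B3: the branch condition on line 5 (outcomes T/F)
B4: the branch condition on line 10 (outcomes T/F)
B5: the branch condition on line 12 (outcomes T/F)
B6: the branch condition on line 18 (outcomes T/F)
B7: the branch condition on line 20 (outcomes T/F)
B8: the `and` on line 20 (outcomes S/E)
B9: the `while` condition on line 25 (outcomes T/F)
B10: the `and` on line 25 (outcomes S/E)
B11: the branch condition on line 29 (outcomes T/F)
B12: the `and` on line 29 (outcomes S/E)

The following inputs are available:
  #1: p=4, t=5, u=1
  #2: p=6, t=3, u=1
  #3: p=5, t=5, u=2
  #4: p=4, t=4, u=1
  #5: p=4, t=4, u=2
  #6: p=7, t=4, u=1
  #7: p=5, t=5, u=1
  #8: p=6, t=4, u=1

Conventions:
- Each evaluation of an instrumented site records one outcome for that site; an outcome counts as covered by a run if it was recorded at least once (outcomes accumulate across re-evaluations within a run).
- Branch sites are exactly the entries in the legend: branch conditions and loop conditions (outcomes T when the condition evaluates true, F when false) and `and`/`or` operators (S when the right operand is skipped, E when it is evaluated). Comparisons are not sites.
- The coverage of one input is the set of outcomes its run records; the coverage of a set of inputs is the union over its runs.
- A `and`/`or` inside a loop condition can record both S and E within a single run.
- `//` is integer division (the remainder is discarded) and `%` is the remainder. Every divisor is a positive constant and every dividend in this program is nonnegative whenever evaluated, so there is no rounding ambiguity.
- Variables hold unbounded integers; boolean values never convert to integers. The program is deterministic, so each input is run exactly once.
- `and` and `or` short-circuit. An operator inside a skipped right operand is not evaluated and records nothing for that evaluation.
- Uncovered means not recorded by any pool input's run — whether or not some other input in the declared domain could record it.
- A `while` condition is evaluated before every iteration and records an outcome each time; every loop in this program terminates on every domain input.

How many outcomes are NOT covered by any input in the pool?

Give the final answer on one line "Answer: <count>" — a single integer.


test 1 (p=4, t=5, u=1) hits B1=F, B2=E, B3=F, B4=F, B5=T, B7=F, B8=S, B9=F, B10=E, B11=T, B12=E
test 2 (p=6, t=3, u=1) hits B1=F, B2=E, B3=T, B5=T, B7=F, B8=S, B9=F, B10=E, B11=T, B12=E
test 3 (p=5, t=5, u=2) hits B1=F, B2=E, B3=F, B4=F, B5=F, B6=F, B7=F, B8=S, B9=T, B9=F, B10=S, B10=E, B11=F, B12=S
test 4 (p=4, t=4, u=1) hits B1=F, B2=E, B3=T, B5=T, B7=F, B8=S, B9=F, B10=E, B11=T, B12=E
test 5 (p=4, t=4, u=2) hits B1=F, B2=E, B3=T, B5=F, B6=F, B7=F, B8=S, B9=T, B9=F, B10=S, B10=E, B11=F, B12=S
test 6 (p=7, t=4, u=1) hits B1=F, B2=E, B3=T, B5=T, B7=F, B8=S, B9=F, B10=E, B11=T, B12=E
test 7 (p=5, t=5, u=1) hits B1=F, B2=E, B3=F, B4=F, B5=T, B7=F, B8=S, B9=F, B10=E, B11=T, B12=E
test 8 (p=6, t=4, u=1) hits B1=F, B2=E, B3=T, B5=T, B7=F, B8=S, B9=F, B10=E, B11=T, B12=E
union over the pool: B1=F, B2=E, B3=T, B3=F, B4=F, B5=T, B5=F, B6=F, B7=F, B8=S, B9=T, B9=F, B10=S, B10=E, B11=T, B11=F, B12=S, B12=E
uncovered (6 of 24): B1=T, B2=S, B4=T, B6=T, B7=T, B8=E
Answer: 6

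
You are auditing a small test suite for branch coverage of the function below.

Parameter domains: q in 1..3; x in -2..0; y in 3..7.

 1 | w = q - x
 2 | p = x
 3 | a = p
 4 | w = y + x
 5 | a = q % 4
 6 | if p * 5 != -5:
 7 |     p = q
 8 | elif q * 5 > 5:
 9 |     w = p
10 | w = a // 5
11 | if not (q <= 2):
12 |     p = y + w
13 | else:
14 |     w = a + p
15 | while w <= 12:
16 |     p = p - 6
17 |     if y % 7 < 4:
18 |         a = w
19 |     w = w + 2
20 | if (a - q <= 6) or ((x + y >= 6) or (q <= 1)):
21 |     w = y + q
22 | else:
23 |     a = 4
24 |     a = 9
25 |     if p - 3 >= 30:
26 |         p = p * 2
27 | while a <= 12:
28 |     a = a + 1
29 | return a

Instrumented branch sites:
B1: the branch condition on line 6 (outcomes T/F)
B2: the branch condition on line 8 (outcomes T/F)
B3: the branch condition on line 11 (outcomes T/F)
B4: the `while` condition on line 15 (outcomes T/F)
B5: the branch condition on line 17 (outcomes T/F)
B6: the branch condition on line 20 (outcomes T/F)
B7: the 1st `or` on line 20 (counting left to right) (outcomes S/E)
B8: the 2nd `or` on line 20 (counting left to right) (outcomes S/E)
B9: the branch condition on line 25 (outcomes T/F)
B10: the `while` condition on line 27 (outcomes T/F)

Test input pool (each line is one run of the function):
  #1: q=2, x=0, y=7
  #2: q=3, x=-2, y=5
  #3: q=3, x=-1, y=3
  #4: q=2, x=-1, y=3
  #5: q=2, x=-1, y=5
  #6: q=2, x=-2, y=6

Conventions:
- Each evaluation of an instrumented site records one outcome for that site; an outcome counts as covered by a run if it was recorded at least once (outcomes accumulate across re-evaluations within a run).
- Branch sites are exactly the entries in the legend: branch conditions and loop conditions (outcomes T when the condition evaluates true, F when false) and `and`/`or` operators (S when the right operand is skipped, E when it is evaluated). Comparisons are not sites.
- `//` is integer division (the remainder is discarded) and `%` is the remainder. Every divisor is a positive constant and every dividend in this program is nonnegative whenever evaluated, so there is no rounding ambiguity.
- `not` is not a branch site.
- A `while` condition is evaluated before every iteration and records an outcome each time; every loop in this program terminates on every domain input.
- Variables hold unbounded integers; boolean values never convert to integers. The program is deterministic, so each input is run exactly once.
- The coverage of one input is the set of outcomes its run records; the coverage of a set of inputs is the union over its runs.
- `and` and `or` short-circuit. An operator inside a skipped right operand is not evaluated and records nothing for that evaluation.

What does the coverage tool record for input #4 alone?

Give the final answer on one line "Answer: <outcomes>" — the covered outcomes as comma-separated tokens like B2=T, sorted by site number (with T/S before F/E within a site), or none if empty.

Running input #4 (q=2, x=-1, y=3), event by event:
  B1->F, B2->T, B3->F, B4->T, B5->T, B4->T, B5->T, B4->T, B5->T, B4->T
  B5->T, B4->T, B5->T, B4->T, B5->T, B4->F, B7->E, B8->E, B6->F, B9->F
  B10->T, B10->T, B10->T, B10->T, B10->F
deduplicating events, the covered set is: B1=F, B2=T, B3=F, B4=T, B4=F, B5=T, B6=F, B7=E, B8=E, B9=F, B10=T, B10=F

Answer: B1=F, B2=T, B3=F, B4=T, B4=F, B5=T, B6=F, B7=E, B8=E, B9=F, B10=T, B10=F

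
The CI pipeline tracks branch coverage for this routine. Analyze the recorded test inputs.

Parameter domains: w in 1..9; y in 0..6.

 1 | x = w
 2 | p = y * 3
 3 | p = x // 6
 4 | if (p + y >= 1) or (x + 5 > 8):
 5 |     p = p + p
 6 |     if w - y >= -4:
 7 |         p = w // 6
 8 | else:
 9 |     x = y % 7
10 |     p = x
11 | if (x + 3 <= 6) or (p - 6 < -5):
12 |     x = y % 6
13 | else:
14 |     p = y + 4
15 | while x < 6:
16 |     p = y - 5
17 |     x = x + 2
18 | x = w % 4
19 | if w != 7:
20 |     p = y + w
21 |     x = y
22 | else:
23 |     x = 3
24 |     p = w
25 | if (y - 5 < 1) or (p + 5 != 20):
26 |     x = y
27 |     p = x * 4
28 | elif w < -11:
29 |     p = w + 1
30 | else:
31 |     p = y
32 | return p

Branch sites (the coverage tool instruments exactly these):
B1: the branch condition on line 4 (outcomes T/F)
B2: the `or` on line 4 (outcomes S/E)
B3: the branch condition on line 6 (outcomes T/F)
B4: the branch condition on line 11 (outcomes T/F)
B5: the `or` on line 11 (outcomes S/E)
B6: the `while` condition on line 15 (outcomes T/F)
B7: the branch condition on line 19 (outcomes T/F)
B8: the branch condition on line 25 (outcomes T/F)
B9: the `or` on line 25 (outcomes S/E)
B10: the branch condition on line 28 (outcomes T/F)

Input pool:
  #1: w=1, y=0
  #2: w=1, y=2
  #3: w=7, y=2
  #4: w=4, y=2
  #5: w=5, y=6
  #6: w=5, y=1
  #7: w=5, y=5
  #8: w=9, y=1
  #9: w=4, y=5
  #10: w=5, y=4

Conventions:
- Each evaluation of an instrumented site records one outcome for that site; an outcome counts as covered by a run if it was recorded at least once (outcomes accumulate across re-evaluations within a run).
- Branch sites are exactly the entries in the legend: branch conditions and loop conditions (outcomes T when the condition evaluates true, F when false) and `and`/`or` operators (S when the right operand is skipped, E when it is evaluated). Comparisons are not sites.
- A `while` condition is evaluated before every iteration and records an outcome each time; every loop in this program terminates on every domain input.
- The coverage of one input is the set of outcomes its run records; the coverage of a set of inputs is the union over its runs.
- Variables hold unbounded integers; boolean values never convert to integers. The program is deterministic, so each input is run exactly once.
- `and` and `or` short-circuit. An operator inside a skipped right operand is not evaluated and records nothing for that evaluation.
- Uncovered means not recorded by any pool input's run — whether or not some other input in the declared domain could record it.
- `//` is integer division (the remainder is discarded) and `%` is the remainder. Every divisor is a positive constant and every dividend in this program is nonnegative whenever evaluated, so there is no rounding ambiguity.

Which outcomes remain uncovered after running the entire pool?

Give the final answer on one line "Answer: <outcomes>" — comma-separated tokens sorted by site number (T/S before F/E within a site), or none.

input #1, w=1, y=0: outcomes B1=F, B2=E, B4=T, B5=S, B6=T, B6=F, B7=T, B8=T, B9=S
input #2, w=1, y=2: outcomes B1=T, B2=S, B3=T, B4=T, B5=S, B6=T, B6=F, B7=T, B8=T, B9=S
input #3, w=7, y=2: outcomes B1=T, B2=S, B3=T, B4=F, B5=E, B6=F, B7=F, B8=T, B9=S
input #4, w=4, y=2: outcomes B1=T, B2=S, B3=T, B4=T, B5=E, B6=T, B6=F, B7=T, B8=T, B9=S
input #5, w=5, y=6: outcomes B1=T, B2=S, B3=T, B4=T, B5=E, B6=T, B6=F, B7=T, B8=T, B9=E
input #6, w=5, y=1: outcomes B1=T, B2=S, B3=T, B4=T, B5=E, B6=T, B6=F, B7=T, B8=T, B9=S
input #7, w=5, y=5: outcomes B1=T, B2=S, B3=T, B4=T, B5=E, B6=T, B6=F, B7=T, B8=T, B9=S
input #8, w=9, y=1: outcomes B1=T, B2=S, B3=T, B4=F, B5=E, B6=F, B7=T, B8=T, B9=S
input #9, w=4, y=5: outcomes B1=T, B2=S, B3=T, B4=T, B5=E, B6=T, B6=F, B7=T, B8=T, B9=S
input #10, w=5, y=4: outcomes B1=T, B2=S, B3=T, B4=T, B5=E, B6=T, B6=F, B7=T, B8=T, B9=S
union over the pool: B1=T, B1=F, B2=S, B2=E, B3=T, B4=T, B4=F, B5=S, B5=E, B6=T, B6=F, B7=T, B7=F, B8=T, B9=S, B9=E
uncovered (4 of 20): B3=F, B8=F, B10=T, B10=F

Answer: B3=F, B8=F, B10=T, B10=F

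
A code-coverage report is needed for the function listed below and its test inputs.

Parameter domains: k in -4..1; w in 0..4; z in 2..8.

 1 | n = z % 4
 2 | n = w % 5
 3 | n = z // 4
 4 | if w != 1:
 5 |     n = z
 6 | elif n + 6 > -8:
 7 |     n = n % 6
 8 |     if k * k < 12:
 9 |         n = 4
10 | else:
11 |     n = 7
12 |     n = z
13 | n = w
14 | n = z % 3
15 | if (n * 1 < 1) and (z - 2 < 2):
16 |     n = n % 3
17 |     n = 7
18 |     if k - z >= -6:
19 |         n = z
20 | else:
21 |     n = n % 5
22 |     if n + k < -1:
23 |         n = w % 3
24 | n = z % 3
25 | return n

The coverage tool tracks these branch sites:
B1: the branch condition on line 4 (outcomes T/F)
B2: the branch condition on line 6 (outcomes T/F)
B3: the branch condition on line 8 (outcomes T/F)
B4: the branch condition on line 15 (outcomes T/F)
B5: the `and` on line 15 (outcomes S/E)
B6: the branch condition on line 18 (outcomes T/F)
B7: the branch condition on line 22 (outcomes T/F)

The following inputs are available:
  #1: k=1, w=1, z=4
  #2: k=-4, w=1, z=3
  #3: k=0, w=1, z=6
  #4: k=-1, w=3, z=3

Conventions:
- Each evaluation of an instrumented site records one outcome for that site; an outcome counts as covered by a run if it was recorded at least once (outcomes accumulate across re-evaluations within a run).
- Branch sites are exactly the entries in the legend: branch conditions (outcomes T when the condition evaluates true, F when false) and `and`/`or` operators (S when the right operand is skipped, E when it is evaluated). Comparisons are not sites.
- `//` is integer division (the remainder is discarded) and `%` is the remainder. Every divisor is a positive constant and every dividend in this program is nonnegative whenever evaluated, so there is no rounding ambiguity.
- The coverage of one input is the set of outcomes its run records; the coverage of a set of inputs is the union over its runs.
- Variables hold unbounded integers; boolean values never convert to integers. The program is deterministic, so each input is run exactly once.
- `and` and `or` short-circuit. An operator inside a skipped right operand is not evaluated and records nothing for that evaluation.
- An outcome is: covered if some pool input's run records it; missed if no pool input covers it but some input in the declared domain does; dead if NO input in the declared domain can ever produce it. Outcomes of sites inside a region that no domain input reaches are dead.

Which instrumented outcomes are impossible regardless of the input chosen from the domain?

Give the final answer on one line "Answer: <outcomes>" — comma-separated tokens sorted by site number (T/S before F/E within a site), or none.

exhaustive pass over the 210-input domain:
  B2=F: unreachable across the whole domain -> dead
  reachable outcomes have witnesses, e.g. B1=T (e.g. k=-4, w=0, z=2), B1=F (e.g. k=-4, w=1, z=2), B2=T (e.g. k=-4, w=1, z=2), B3=T (e.g. k=-3, w=1, z=2)

Answer: B2=F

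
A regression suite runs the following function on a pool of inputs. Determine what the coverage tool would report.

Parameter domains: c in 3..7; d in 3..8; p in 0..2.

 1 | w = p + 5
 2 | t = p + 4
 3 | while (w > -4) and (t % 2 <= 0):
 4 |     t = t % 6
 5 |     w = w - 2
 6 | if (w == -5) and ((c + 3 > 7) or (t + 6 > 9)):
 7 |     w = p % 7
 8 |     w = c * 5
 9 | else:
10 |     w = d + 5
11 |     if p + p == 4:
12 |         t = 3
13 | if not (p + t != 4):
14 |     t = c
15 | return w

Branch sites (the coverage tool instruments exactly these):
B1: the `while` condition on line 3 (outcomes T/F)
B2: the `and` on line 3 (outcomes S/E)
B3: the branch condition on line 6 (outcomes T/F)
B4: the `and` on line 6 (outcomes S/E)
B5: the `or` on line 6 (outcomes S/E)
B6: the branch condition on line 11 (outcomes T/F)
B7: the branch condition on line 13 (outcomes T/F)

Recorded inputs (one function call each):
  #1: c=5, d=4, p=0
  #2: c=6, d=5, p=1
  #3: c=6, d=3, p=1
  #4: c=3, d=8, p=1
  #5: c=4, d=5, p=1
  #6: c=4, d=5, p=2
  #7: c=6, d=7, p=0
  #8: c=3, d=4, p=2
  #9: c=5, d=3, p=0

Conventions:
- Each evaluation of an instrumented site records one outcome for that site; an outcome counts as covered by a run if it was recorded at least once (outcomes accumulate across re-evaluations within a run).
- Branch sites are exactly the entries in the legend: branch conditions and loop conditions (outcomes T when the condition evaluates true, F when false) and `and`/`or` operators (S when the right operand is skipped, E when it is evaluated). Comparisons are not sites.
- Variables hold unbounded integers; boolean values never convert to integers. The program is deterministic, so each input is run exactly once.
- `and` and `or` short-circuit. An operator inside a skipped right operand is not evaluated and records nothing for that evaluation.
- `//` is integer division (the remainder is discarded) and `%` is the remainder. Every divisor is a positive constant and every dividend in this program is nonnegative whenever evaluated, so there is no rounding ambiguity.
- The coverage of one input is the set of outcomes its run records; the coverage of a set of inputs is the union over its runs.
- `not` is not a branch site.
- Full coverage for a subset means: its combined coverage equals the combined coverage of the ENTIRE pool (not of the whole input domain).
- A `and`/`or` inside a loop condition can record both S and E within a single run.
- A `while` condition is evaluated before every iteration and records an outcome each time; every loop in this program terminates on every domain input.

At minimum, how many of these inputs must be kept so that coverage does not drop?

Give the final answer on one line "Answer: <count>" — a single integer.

#1 (c=5, d=4, p=0) -> B2->E, B1->T, B2->E, B1->T, B2->E, B1->T, B2->E, B1->T, B2->E, B1->T, B2->S, B1->F, B4->E, B5->S, ...; covered: B1=T, B1=F, B2=S, B2=E, B3=T, B4=E, B5=S, B7=T
#2 (c=6, d=5, p=1) -> B2->E, B1->F, B4->S, B3->F, B6->F, B7->F; covered: B1=F, B2=E, B3=F, B4=S, B6=F, B7=F
#3 (c=6, d=3, p=1) -> B2->E, B1->F, B4->S, B3->F, B6->F, B7->F; covered: B1=F, B2=E, B3=F, B4=S, B6=F, B7=F
#4 (c=3, d=8, p=1) -> B2->E, B1->F, B4->S, B3->F, B6->F, B7->F; covered: B1=F, B2=E, B3=F, B4=S, B6=F, B7=F
#5 (c=4, d=5, p=1) -> B2->E, B1->F, B4->S, B3->F, B6->F, B7->F; covered: B1=F, B2=E, B3=F, B4=S, B6=F, B7=F
#6 (c=4, d=5, p=2) -> B2->E, B1->T, B2->E, B1->T, B2->E, B1->T, B2->E, B1->T, B2->E, B1->T, B2->E, B1->T, B2->S, B1->F, ...; covered: B1=T, B1=F, B2=S, B2=E, B3=F, B4=E, B5=E, B6=T, B7=F
#7 (c=6, d=7, p=0) -> B2->E, B1->T, B2->E, B1->T, B2->E, B1->T, B2->E, B1->T, B2->E, B1->T, B2->S, B1->F, B4->E, B5->S, ...; covered: B1=T, B1=F, B2=S, B2=E, B3=T, B4=E, B5=S, B7=T
#8 (c=3, d=4, p=2) -> B2->E, B1->T, B2->E, B1->T, B2->E, B1->T, B2->E, B1->T, B2->E, B1->T, B2->E, B1->T, B2->S, B1->F, ...; covered: B1=T, B1=F, B2=S, B2=E, B3=F, B4=E, B5=E, B6=T, B7=F
#9 (c=5, d=3, p=0) -> B2->E, B1->T, B2->E, B1->T, B2->E, B1->T, B2->E, B1->T, B2->E, B1->T, B2->S, B1->F, B4->E, B5->S, ...; covered: B1=T, B1=F, B2=S, B2=E, B3=T, B4=E, B5=S, B7=T
union over all inputs: B1=T, B1=F, B2=S, B2=E, B3=T, B3=F, B4=S, B4=E, B5=S, B5=E, B6=T, B6=F, B7=T, B7=F (14 outcomes)
size 1 is not enough: best union over all size-1 subsets is 9/14
size 2 is not enough: best union over all size-2 subsets is 12/14
size 3: inputs {1, 2, 6} cover all 14 outcomes, and no lexicographically smaller subset of this size does

Answer: 3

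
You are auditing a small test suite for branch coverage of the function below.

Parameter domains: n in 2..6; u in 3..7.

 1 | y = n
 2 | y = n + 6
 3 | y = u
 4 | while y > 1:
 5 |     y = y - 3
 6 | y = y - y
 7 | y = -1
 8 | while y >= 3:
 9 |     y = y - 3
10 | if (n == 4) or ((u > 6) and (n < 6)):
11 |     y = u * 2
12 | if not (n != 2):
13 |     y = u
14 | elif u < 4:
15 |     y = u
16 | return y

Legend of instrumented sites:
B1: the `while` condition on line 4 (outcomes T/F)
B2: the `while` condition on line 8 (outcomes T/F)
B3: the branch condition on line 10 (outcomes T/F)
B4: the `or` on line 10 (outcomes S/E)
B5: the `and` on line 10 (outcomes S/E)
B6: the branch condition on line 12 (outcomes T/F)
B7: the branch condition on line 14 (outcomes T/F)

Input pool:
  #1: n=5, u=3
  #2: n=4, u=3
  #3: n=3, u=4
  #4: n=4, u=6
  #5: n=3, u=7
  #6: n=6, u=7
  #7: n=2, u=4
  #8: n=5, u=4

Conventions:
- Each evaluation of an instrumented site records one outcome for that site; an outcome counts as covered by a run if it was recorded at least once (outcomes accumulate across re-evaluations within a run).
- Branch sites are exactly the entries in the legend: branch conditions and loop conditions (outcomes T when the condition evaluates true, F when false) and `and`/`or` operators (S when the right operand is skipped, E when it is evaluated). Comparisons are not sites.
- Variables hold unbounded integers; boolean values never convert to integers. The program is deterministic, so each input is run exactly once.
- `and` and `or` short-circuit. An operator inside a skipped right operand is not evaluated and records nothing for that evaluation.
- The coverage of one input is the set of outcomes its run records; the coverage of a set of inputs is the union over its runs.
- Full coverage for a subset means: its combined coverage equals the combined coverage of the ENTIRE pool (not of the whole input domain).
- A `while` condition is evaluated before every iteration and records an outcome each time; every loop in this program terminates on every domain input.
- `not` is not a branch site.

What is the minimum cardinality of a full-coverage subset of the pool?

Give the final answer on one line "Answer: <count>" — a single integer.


input #1, n=5, u=3: events B1->T, B1->F, B2->F, B4->E, B5->S, B3->F, B6->F, B7->T; outcomes B1=T, B1=F, B2=F, B3=F, B4=E, B5=S, B6=F, B7=T
input #2, n=4, u=3: events B1->T, B1->F, B2->F, B4->S, B3->T, B6->F, B7->T; outcomes B1=T, B1=F, B2=F, B3=T, B4=S, B6=F, B7=T
input #3, n=3, u=4: events B1->T, B1->F, B2->F, B4->E, B5->S, B3->F, B6->F, B7->F; outcomes B1=T, B1=F, B2=F, B3=F, B4=E, B5=S, B6=F, B7=F
input #4, n=4, u=6: events B1->T, B1->T, B1->F, B2->F, B4->S, B3->T, B6->F, B7->F; outcomes B1=T, B1=F, B2=F, B3=T, B4=S, B6=F, B7=F
input #5, n=3, u=7: events B1->T, B1->T, B1->F, B2->F, B4->E, B5->E, B3->T, B6->F, B7->F; outcomes B1=T, B1=F, B2=F, B3=T, B4=E, B5=E, B6=F, B7=F
input #6, n=6, u=7: events B1->T, B1->T, B1->F, B2->F, B4->E, B5->E, B3->F, B6->F, B7->F; outcomes B1=T, B1=F, B2=F, B3=F, B4=E, B5=E, B6=F, B7=F
input #7, n=2, u=4: events B1->T, B1->F, B2->F, B4->E, B5->S, B3->F, B6->T; outcomes B1=T, B1=F, B2=F, B3=F, B4=E, B5=S, B6=T
input #8, n=5, u=4: events B1->T, B1->F, B2->F, B4->E, B5->S, B3->F, B6->F, B7->F; outcomes B1=T, B1=F, B2=F, B3=F, B4=E, B5=S, B6=F, B7=F
union over all inputs: B1=T, B1=F, B2=F, B3=T, B3=F, B4=S, B4=E, B5=S, B5=E, B6=T, B6=F, B7=T, B7=F (13 outcomes)
no size-1 subset reaches all 13 outcomes (best union: 8/13)
no size-2 subset reaches all 13 outcomes (best union: 11/13)
at size 3, {2, 5, 7} reaches all 13 outcomes; every lexicographically earlier size-3 subset fails
Answer: 3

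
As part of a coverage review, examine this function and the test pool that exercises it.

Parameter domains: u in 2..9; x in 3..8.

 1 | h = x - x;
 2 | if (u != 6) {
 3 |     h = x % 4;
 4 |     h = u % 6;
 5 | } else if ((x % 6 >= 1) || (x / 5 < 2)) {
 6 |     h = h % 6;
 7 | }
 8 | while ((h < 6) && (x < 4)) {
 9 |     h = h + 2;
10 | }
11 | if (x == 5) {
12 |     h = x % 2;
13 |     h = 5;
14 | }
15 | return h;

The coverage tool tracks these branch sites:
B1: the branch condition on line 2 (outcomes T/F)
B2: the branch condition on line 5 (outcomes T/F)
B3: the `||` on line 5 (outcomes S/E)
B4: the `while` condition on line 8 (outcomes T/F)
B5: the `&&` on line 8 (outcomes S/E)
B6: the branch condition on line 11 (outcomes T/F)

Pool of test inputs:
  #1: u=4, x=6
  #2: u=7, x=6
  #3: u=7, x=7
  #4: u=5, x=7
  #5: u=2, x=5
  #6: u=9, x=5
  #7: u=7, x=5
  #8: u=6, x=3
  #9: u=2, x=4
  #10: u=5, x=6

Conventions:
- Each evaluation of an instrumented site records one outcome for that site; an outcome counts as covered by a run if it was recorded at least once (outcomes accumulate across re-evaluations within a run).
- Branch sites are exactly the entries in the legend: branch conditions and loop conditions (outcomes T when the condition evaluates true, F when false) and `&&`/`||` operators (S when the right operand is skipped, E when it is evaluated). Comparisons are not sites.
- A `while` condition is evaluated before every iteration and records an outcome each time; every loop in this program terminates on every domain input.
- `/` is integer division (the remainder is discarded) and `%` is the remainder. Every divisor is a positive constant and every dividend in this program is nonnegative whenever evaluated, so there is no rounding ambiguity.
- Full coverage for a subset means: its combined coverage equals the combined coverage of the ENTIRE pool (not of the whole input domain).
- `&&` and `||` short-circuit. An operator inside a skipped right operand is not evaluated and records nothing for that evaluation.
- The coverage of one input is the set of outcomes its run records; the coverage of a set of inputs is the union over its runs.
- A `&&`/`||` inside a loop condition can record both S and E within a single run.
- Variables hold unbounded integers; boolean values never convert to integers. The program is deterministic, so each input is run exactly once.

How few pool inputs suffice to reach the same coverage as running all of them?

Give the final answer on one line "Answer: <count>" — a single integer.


test 1 (u=4, x=6) fires B1->T, B5->E, B4->F, B6->F; hits B1=T, B4=F, B5=E, B6=F
test 2 (u=7, x=6) fires B1->T, B5->E, B4->F, B6->F; hits B1=T, B4=F, B5=E, B6=F
test 3 (u=7, x=7) fires B1->T, B5->E, B4->F, B6->F; hits B1=T, B4=F, B5=E, B6=F
test 4 (u=5, x=7) fires B1->T, B5->E, B4->F, B6->F; hits B1=T, B4=F, B5=E, B6=F
test 5 (u=2, x=5) fires B1->T, B5->E, B4->F, B6->T; hits B1=T, B4=F, B5=E, B6=T
test 6 (u=9, x=5) fires B1->T, B5->E, B4->F, B6->T; hits B1=T, B4=F, B5=E, B6=T
test 7 (u=7, x=5) fires B1->T, B5->E, B4->F, B6->T; hits B1=T, B4=F, B5=E, B6=T
test 8 (u=6, x=3) fires B1->F, B3->S, B2->T, B5->E, B4->T, B5->E, B4->T, B5->E, B4->T, B5->S, B4->F, B6->F; hits B1=F, B2=T, B3=S, B4=T, B4=F, B5=S, B5=E, B6=F
test 9 (u=2, x=4) fires B1->T, B5->E, B4->F, B6->F; hits B1=T, B4=F, B5=E, B6=F
test 10 (u=5, x=6) fires B1->T, B5->E, B4->F, B6->F; hits B1=T, B4=F, B5=E, B6=F
union over all inputs: B1=T, B1=F, B2=T, B3=S, B4=T, B4=F, B5=S, B5=E, B6=T, B6=F (10 outcomes)
size 1 is not enough: best union over all size-1 subsets is 8/10
inputs {5, 8} (size 2) cover everything; no size-2 subset with a lexicographically smaller index list covers all 10
Answer: 2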